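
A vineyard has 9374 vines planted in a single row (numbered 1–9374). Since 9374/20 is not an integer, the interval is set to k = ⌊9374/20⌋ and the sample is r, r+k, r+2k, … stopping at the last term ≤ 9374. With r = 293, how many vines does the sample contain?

k = ⌊9374/20⌋ = 468
Achieved size = ⌊(9374 − 293)/468⌋ + 1 = ⌊9081/468⌋ + 1 = 19 + 1 = 20
(last selection: 293 + 19×468 = 9185 ≤ 9374; next would be 9653 > 9374)

20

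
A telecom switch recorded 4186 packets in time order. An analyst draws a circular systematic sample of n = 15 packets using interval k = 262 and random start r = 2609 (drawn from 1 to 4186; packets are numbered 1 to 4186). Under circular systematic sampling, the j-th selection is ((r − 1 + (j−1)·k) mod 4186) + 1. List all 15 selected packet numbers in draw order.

Selection 1: 2609
Selection 2: 2609 + 262 = 2871
Selection 3: 2871 + 262 = 3133
Selection 4: 3133 + 262 = 3395
Selection 5: 3395 + 262 = 3657
Selection 6: 3657 + 262 = 3919
Selection 7: 3919 + 262 = 4181
Selection 8: 4181 + 262 = 4443 → 4443 − 4186 = 257
Selection 9: 257 + 262 = 519
Selection 10: 519 + 262 = 781
Selection 11: 781 + 262 = 1043
Selection 12: 1043 + 262 = 1305
Selection 13: 1305 + 262 = 1567
Selection 14: 1567 + 262 = 1829
Selection 15: 1829 + 262 = 2091

2609, 2871, 3133, 3395, 3657, 3919, 4181, 257, 519, 781, 1043, 1305, 1567, 1829, 2091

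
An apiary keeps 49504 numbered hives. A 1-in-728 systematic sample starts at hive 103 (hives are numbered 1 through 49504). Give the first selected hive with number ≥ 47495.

48151

k = 728
Steps past start: ⌈(47495 − 103)/728⌉ = ⌈47392/728⌉ = 66
Selected hive: 103 + 66×728 = 48151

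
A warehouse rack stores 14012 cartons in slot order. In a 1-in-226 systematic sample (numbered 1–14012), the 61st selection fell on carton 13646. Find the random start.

86

k = 226
r = 13646 − (61−1)×226 = 13646 − 13560 = 86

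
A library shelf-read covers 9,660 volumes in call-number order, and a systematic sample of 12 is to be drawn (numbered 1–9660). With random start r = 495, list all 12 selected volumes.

k = N/n = 9660/12 = 805
volume 1: 495
volume 2: 495 + 805 = 1300
volume 3: 1300 + 805 = 2105
volume 4: 2105 + 805 = 2910
volume 5: 2910 + 805 = 3715
volume 6: 3715 + 805 = 4520
volume 7: 4520 + 805 = 5325
volume 8: 5325 + 805 = 6130
volume 9: 6130 + 805 = 6935
volume 10: 6935 + 805 = 7740
volume 11: 7740 + 805 = 8545
volume 12: 8545 + 805 = 9350

495, 1300, 2105, 2910, 3715, 4520, 5325, 6130, 6935, 7740, 8545, 9350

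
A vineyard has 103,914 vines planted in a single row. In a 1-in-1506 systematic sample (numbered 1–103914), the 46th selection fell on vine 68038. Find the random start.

k = 1506
r = 68038 − (46−1)×1506 = 68038 − 67770 = 268

268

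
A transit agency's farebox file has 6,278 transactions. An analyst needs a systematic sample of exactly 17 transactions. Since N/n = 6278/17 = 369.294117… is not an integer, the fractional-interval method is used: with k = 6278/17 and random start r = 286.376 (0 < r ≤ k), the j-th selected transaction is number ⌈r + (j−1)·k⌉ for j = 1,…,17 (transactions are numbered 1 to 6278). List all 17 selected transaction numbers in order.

j=1: r + 0k = 286.376 → ⌈·⌉ = 287
j=2: r + 1k = 655.670117… → ⌈·⌉ = 656
j=3: r + 2k = 1024.964235… → ⌈·⌉ = 1025
j=4: r + 3k = 1394.258352… → ⌈·⌉ = 1395
j=5: r + 4k = 1763.552470… → ⌈·⌉ = 1764
j=6: r + 5k = 2132.846588… → ⌈·⌉ = 2133
j=7: r + 6k = 2502.140705… → ⌈·⌉ = 2503
j=8: r + 7k = 2871.434823… → ⌈·⌉ = 2872
j=9: r + 8k = 3240.728941… → ⌈·⌉ = 3241
j=10: r + 9k = 3610.023058… → ⌈·⌉ = 3611
j=11: r + 10k = 3979.317176… → ⌈·⌉ = 3980
j=12: r + 11k = 4348.611294… → ⌈·⌉ = 4349
j=13: r + 12k = 4717.905411… → ⌈·⌉ = 4718
j=14: r + 13k = 5087.199529… → ⌈·⌉ = 5088
j=15: r + 14k = 5456.493647… → ⌈·⌉ = 5457
j=16: r + 15k = 5825.787764… → ⌈·⌉ = 5826
j=17: r + 16k = 6195.081882… → ⌈·⌉ = 6196

287, 656, 1025, 1395, 1764, 2133, 2503, 2872, 3241, 3611, 3980, 4349, 4718, 5088, 5457, 5826, 6196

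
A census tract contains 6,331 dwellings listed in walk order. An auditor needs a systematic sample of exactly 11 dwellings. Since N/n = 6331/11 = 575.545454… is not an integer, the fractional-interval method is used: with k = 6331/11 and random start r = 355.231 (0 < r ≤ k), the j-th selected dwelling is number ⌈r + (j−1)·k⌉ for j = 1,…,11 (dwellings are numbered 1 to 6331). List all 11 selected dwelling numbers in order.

356, 931, 1507, 2082, 2658, 3233, 3809, 4385, 4960, 5536, 6111

j=1: r + 0k = 355.231 → ⌈·⌉ = 356
j=2: r + 1k = 930.776454… → ⌈·⌉ = 931
j=3: r + 2k = 1506.321909… → ⌈·⌉ = 1507
j=4: r + 3k = 2081.867363… → ⌈·⌉ = 2082
j=5: r + 4k = 2657.412818… → ⌈·⌉ = 2658
j=6: r + 5k = 3232.958272… → ⌈·⌉ = 3233
j=7: r + 6k = 3808.503727… → ⌈·⌉ = 3809
j=8: r + 7k = 4384.049181… → ⌈·⌉ = 4385
j=9: r + 8k = 4959.594636… → ⌈·⌉ = 4960
j=10: r + 9k = 5535.140090… → ⌈·⌉ = 5536
j=11: r + 10k = 6110.685545… → ⌈·⌉ = 6111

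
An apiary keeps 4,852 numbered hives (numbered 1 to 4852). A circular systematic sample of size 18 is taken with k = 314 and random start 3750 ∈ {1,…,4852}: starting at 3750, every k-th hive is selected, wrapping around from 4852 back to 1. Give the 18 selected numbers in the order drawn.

Selection 1: 3750
Selection 2: 3750 + 314 = 4064
Selection 3: 4064 + 314 = 4378
Selection 4: 4378 + 314 = 4692
Selection 5: 4692 + 314 = 5006 → 5006 − 4852 = 154
Selection 6: 154 + 314 = 468
Selection 7: 468 + 314 = 782
Selection 8: 782 + 314 = 1096
Selection 9: 1096 + 314 = 1410
Selection 10: 1410 + 314 = 1724
Selection 11: 1724 + 314 = 2038
Selection 12: 2038 + 314 = 2352
Selection 13: 2352 + 314 = 2666
Selection 14: 2666 + 314 = 2980
Selection 15: 2980 + 314 = 3294
Selection 16: 3294 + 314 = 3608
Selection 17: 3608 + 314 = 3922
Selection 18: 3922 + 314 = 4236

3750, 4064, 4378, 4692, 154, 468, 782, 1096, 1410, 1724, 2038, 2352, 2666, 2980, 3294, 3608, 3922, 4236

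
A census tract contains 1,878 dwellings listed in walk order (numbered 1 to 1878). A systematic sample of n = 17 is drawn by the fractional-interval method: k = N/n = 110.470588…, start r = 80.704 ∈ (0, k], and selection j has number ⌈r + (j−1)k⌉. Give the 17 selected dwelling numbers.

81, 192, 302, 413, 523, 634, 744, 854, 965, 1075, 1186, 1296, 1407, 1517, 1628, 1738, 1849

j=1: r + 0k = 80.704 → ⌈·⌉ = 81
j=2: r + 1k = 191.174588… → ⌈·⌉ = 192
j=3: r + 2k = 301.645176… → ⌈·⌉ = 302
j=4: r + 3k = 412.115764… → ⌈·⌉ = 413
j=5: r + 4k = 522.586352… → ⌈·⌉ = 523
j=6: r + 5k = 633.056941… → ⌈·⌉ = 634
j=7: r + 6k = 743.527529… → ⌈·⌉ = 744
j=8: r + 7k = 853.998117… → ⌈·⌉ = 854
j=9: r + 8k = 964.468705… → ⌈·⌉ = 965
j=10: r + 9k = 1074.939294… → ⌈·⌉ = 1075
j=11: r + 10k = 1185.409882… → ⌈·⌉ = 1186
j=12: r + 11k = 1295.880470… → ⌈·⌉ = 1296
j=13: r + 12k = 1406.351058… → ⌈·⌉ = 1407
j=14: r + 13k = 1516.821647… → ⌈·⌉ = 1517
j=15: r + 14k = 1627.292235… → ⌈·⌉ = 1628
j=16: r + 15k = 1737.762823… → ⌈·⌉ = 1738
j=17: r + 16k = 1848.233411… → ⌈·⌉ = 1849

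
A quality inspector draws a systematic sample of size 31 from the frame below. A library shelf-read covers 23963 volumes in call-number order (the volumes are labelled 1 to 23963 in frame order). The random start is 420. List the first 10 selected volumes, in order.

k = N/n = 23963/31 = 773
volume 1: 420
volume 2: 420 + 773 = 1193
volume 3: 1193 + 773 = 1966
volume 4: 1966 + 773 = 2739
volume 5: 2739 + 773 = 3512
volume 6: 3512 + 773 = 4285
volume 7: 4285 + 773 = 5058
volume 8: 5058 + 773 = 5831
volume 9: 5831 + 773 = 6604
volume 10: 6604 + 773 = 7377

420, 1193, 1966, 2739, 3512, 4285, 5058, 5831, 6604, 7377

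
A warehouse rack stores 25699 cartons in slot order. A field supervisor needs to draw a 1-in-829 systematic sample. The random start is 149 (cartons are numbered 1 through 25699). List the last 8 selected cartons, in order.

24th selection = 149 + 23×829 = 19216
25th: 19216 + 829 = 20045
26th: 20045 + 829 = 20874
27th: 20874 + 829 = 21703
28th: 21703 + 829 = 22532
29th: 22532 + 829 = 23361
30th: 23361 + 829 = 24190
31st: 24190 + 829 = 25019

19216, 20045, 20874, 21703, 22532, 23361, 24190, 25019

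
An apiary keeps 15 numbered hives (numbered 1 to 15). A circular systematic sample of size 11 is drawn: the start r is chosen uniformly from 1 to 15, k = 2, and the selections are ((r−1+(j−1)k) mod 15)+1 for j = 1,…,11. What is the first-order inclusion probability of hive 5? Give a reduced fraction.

For each position j, as r ranges over 1…15 the j-th selection hits every hive exactly once, so hive 5 is selected for exactly 11 of the 15 starts.
Inclusion probability = 11/15.

11/15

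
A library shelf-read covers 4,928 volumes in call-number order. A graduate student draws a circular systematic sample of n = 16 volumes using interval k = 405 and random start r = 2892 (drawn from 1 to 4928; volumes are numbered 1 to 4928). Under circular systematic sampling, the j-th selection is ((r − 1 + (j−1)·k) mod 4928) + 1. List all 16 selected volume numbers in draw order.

2892, 3297, 3702, 4107, 4512, 4917, 394, 799, 1204, 1609, 2014, 2419, 2824, 3229, 3634, 4039

Selection 1: 2892
Selection 2: 2892 + 405 = 3297
Selection 3: 3297 + 405 = 3702
Selection 4: 3702 + 405 = 4107
Selection 5: 4107 + 405 = 4512
Selection 6: 4512 + 405 = 4917
Selection 7: 4917 + 405 = 5322 → 5322 − 4928 = 394
Selection 8: 394 + 405 = 799
Selection 9: 799 + 405 = 1204
Selection 10: 1204 + 405 = 1609
Selection 11: 1609 + 405 = 2014
Selection 12: 2014 + 405 = 2419
Selection 13: 2419 + 405 = 2824
Selection 14: 2824 + 405 = 3229
Selection 15: 3229 + 405 = 3634
Selection 16: 3634 + 405 = 4039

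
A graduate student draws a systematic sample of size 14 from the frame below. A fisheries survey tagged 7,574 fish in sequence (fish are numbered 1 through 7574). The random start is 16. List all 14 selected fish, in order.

k = N/n = 7574/14 = 541
fish 1: 16
fish 2: 16 + 541 = 557
fish 3: 557 + 541 = 1098
fish 4: 1098 + 541 = 1639
fish 5: 1639 + 541 = 2180
fish 6: 2180 + 541 = 2721
fish 7: 2721 + 541 = 3262
fish 8: 3262 + 541 = 3803
fish 9: 3803 + 541 = 4344
fish 10: 4344 + 541 = 4885
fish 11: 4885 + 541 = 5426
fish 12: 5426 + 541 = 5967
fish 13: 5967 + 541 = 6508
fish 14: 6508 + 541 = 7049

16, 557, 1098, 1639, 2180, 2721, 3262, 3803, 4344, 4885, 5426, 5967, 6508, 7049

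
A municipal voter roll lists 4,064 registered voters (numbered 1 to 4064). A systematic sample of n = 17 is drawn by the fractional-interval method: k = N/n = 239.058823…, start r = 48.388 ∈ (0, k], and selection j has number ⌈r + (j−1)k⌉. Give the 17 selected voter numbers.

j=1: r + 0k = 48.388 → ⌈·⌉ = 49
j=2: r + 1k = 287.446823… → ⌈·⌉ = 288
j=3: r + 2k = 526.505647… → ⌈·⌉ = 527
j=4: r + 3k = 765.564470… → ⌈·⌉ = 766
j=5: r + 4k = 1004.623294… → ⌈·⌉ = 1005
j=6: r + 5k = 1243.682117… → ⌈·⌉ = 1244
j=7: r + 6k = 1482.740941… → ⌈·⌉ = 1483
j=8: r + 7k = 1721.799764… → ⌈·⌉ = 1722
j=9: r + 8k = 1960.858588… → ⌈·⌉ = 1961
j=10: r + 9k = 2199.917411… → ⌈·⌉ = 2200
j=11: r + 10k = 2438.976235… → ⌈·⌉ = 2439
j=12: r + 11k = 2678.035058… → ⌈·⌉ = 2679
j=13: r + 12k = 2917.093882… → ⌈·⌉ = 2918
j=14: r + 13k = 3156.152705… → ⌈·⌉ = 3157
j=15: r + 14k = 3395.211529… → ⌈·⌉ = 3396
j=16: r + 15k = 3634.270352… → ⌈·⌉ = 3635
j=17: r + 16k = 3873.329176… → ⌈·⌉ = 3874

49, 288, 527, 766, 1005, 1244, 1483, 1722, 1961, 2200, 2439, 2679, 2918, 3157, 3396, 3635, 3874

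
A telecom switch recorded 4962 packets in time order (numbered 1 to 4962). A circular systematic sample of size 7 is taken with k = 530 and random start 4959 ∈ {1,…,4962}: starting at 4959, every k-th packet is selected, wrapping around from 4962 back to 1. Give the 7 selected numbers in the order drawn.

Selection 1: 4959
Selection 2: 4959 + 530 = 5489 → 5489 − 4962 = 527
Selection 3: 527 + 530 = 1057
Selection 4: 1057 + 530 = 1587
Selection 5: 1587 + 530 = 2117
Selection 6: 2117 + 530 = 2647
Selection 7: 2647 + 530 = 3177

4959, 527, 1057, 1587, 2117, 2647, 3177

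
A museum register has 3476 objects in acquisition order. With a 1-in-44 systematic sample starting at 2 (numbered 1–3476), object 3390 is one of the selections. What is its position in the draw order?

78

k = 44
position = (3390 − 2)/44 + 1 = 3388/44 + 1 = 77 + 1 = 78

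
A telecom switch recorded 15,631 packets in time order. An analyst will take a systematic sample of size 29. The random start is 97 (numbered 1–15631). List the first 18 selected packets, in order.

97, 636, 1175, 1714, 2253, 2792, 3331, 3870, 4409, 4948, 5487, 6026, 6565, 7104, 7643, 8182, 8721, 9260

k = N/n = 15631/29 = 539
packet 1: 97
packet 2: 97 + 539 = 636
packet 3: 636 + 539 = 1175
packet 4: 1175 + 539 = 1714
packet 5: 1714 + 539 = 2253
packet 6: 2253 + 539 = 2792
packet 7: 2792 + 539 = 3331
packet 8: 3331 + 539 = 3870
packet 9: 3870 + 539 = 4409
packet 10: 4409 + 539 = 4948
packet 11: 4948 + 539 = 5487
packet 12: 5487 + 539 = 6026
packet 13: 6026 + 539 = 6565
packet 14: 6565 + 539 = 7104
packet 15: 7104 + 539 = 7643
packet 16: 7643 + 539 = 8182
packet 17: 8182 + 539 = 8721
packet 18: 8721 + 539 = 9260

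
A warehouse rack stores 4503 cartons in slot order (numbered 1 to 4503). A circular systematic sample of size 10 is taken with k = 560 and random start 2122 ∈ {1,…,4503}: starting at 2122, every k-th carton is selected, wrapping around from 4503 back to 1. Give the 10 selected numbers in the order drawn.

2122, 2682, 3242, 3802, 4362, 419, 979, 1539, 2099, 2659

Selection 1: 2122
Selection 2: 2122 + 560 = 2682
Selection 3: 2682 + 560 = 3242
Selection 4: 3242 + 560 = 3802
Selection 5: 3802 + 560 = 4362
Selection 6: 4362 + 560 = 4922 → 4922 − 4503 = 419
Selection 7: 419 + 560 = 979
Selection 8: 979 + 560 = 1539
Selection 9: 1539 + 560 = 2099
Selection 10: 2099 + 560 = 2659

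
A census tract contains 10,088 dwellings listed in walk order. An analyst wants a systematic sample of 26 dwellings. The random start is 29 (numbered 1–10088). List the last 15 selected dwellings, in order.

4297, 4685, 5073, 5461, 5849, 6237, 6625, 7013, 7401, 7789, 8177, 8565, 8953, 9341, 9729

k = N/n = 10088/26 = 388
12th selection = 29 + 11×388 = 4297
13th: 4297 + 388 = 4685
14th: 4685 + 388 = 5073
15th: 5073 + 388 = 5461
16th: 5461 + 388 = 5849
17th: 5849 + 388 = 6237
18th: 6237 + 388 = 6625
19th: 6625 + 388 = 7013
20th: 7013 + 388 = 7401
21st: 7401 + 388 = 7789
22nd: 7789 + 388 = 8177
23rd: 8177 + 388 = 8565
24th: 8565 + 388 = 8953
25th: 8953 + 388 = 9341
26th: 9341 + 388 = 9729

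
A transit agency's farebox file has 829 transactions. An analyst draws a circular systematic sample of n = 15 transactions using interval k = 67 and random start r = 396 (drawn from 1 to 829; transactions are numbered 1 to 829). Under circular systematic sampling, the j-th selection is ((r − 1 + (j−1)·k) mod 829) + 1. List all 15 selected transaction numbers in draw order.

396, 463, 530, 597, 664, 731, 798, 36, 103, 170, 237, 304, 371, 438, 505

Selection 1: 396
Selection 2: 396 + 67 = 463
Selection 3: 463 + 67 = 530
Selection 4: 530 + 67 = 597
Selection 5: 597 + 67 = 664
Selection 6: 664 + 67 = 731
Selection 7: 731 + 67 = 798
Selection 8: 798 + 67 = 865 → 865 − 829 = 36
Selection 9: 36 + 67 = 103
Selection 10: 103 + 67 = 170
Selection 11: 170 + 67 = 237
Selection 12: 237 + 67 = 304
Selection 13: 304 + 67 = 371
Selection 14: 371 + 67 = 438
Selection 15: 438 + 67 = 505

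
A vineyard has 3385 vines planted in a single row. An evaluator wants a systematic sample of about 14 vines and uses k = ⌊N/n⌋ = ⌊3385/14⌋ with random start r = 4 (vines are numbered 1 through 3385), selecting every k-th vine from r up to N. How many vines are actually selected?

15

k = ⌊3385/14⌋ = 241
Achieved size = ⌊(3385 − 4)/241⌋ + 1 = ⌊3381/241⌋ + 1 = 14 + 1 = 15
(last selection: 4 + 14×241 = 3378 ≤ 3385; next would be 3619 > 3385)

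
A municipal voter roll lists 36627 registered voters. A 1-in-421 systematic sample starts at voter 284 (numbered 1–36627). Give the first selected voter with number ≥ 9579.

9967

k = 421
Steps past start: ⌈(9579 − 284)/421⌉ = ⌈9295/421⌉ = 23
Selected voter: 284 + 23×421 = 9967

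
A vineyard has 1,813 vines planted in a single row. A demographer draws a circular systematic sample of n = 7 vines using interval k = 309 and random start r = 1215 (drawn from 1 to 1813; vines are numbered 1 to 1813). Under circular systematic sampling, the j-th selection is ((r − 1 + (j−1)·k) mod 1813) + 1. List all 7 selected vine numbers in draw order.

Selection 1: 1215
Selection 2: 1215 + 309 = 1524
Selection 3: 1524 + 309 = 1833 → 1833 − 1813 = 20
Selection 4: 20 + 309 = 329
Selection 5: 329 + 309 = 638
Selection 6: 638 + 309 = 947
Selection 7: 947 + 309 = 1256

1215, 1524, 20, 329, 638, 947, 1256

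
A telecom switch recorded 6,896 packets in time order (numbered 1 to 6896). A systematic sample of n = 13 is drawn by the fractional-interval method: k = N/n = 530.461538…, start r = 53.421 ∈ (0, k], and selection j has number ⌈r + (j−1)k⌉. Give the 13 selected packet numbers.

j=1: r + 0k = 53.421 → ⌈·⌉ = 54
j=2: r + 1k = 583.882538… → ⌈·⌉ = 584
j=3: r + 2k = 1114.344076… → ⌈·⌉ = 1115
j=4: r + 3k = 1644.805615… → ⌈·⌉ = 1645
j=5: r + 4k = 2175.267153… → ⌈·⌉ = 2176
j=6: r + 5k = 2705.728692… → ⌈·⌉ = 2706
j=7: r + 6k = 3236.190230… → ⌈·⌉ = 3237
j=8: r + 7k = 3766.651769… → ⌈·⌉ = 3767
j=9: r + 8k = 4297.113307… → ⌈·⌉ = 4298
j=10: r + 9k = 4827.574846… → ⌈·⌉ = 4828
j=11: r + 10k = 5358.036384… → ⌈·⌉ = 5359
j=12: r + 11k = 5888.497923… → ⌈·⌉ = 5889
j=13: r + 12k = 6418.959461… → ⌈·⌉ = 6419

54, 584, 1115, 1645, 2176, 2706, 3237, 3767, 4298, 4828, 5359, 5889, 6419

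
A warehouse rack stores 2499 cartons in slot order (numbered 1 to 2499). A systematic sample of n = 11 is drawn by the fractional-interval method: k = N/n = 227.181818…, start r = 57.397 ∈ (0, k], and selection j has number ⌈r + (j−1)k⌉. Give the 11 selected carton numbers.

58, 285, 512, 739, 967, 1194, 1421, 1648, 1875, 2103, 2330

j=1: r + 0k = 57.397 → ⌈·⌉ = 58
j=2: r + 1k = 284.578818… → ⌈·⌉ = 285
j=3: r + 2k = 511.760636… → ⌈·⌉ = 512
j=4: r + 3k = 738.942454… → ⌈·⌉ = 739
j=5: r + 4k = 966.124272… → ⌈·⌉ = 967
j=6: r + 5k = 1193.306090… → ⌈·⌉ = 1194
j=7: r + 6k = 1420.487909… → ⌈·⌉ = 1421
j=8: r + 7k = 1647.669727… → ⌈·⌉ = 1648
j=9: r + 8k = 1874.851545… → ⌈·⌉ = 1875
j=10: r + 9k = 2102.033363… → ⌈·⌉ = 2103
j=11: r + 10k = 2329.215181… → ⌈·⌉ = 2330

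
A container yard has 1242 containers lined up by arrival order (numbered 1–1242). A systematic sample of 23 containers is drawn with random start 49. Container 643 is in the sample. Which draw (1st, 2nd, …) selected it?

12

k = 1242/23 = 54
position = (643 − 49)/54 + 1 = 594/54 + 1 = 11 + 1 = 12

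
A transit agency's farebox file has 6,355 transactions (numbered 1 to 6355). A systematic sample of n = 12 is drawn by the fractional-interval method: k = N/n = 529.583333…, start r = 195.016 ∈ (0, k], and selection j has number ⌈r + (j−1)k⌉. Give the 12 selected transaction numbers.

196, 725, 1255, 1784, 2314, 2843, 3373, 3903, 4432, 4962, 5491, 6021

j=1: r + 0k = 195.016 → ⌈·⌉ = 196
j=2: r + 1k = 724.599333… → ⌈·⌉ = 725
j=3: r + 2k = 1254.182666… → ⌈·⌉ = 1255
j=4: r + 3k = 1783.766 → ⌈·⌉ = 1784
j=5: r + 4k = 2313.349333… → ⌈·⌉ = 2314
j=6: r + 5k = 2842.932666… → ⌈·⌉ = 2843
j=7: r + 6k = 3372.516 → ⌈·⌉ = 3373
j=8: r + 7k = 3902.099333… → ⌈·⌉ = 3903
j=9: r + 8k = 4431.682666… → ⌈·⌉ = 4432
j=10: r + 9k = 4961.266 → ⌈·⌉ = 4962
j=11: r + 10k = 5490.849333… → ⌈·⌉ = 5491
j=12: r + 11k = 6020.432666… → ⌈·⌉ = 6021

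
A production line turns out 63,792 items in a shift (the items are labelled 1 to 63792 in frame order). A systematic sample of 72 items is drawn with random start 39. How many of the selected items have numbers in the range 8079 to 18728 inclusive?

12

k = 63792/72 = 886
First selection ≥ 8079: 39 + ⌈(8079−39)/886⌉·886 = 39 + 10×886 = 8899
Last selection ≤ 18728: 39 + ⌊(18728−39)/886⌋·886 = 39 + 21×886 = 18645
Count = 21 − 10 + 1 = 12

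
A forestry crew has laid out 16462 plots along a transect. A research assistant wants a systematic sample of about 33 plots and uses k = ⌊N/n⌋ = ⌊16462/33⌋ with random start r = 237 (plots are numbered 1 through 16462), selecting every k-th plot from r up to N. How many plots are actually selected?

k = ⌊16462/33⌋ = 498
Achieved size = ⌊(16462 − 237)/498⌋ + 1 = ⌊16225/498⌋ + 1 = 32 + 1 = 33
(last selection: 237 + 32×498 = 16173 ≤ 16462; next would be 16671 > 16462)

33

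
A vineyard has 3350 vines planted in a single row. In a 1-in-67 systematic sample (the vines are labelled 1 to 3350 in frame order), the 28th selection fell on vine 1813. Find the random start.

k = 67
r = 1813 − (28−1)×67 = 1813 − 1809 = 4

4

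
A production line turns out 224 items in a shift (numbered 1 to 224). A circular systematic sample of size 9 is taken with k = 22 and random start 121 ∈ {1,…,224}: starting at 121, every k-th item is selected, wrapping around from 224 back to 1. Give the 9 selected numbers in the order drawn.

Selection 1: 121
Selection 2: 121 + 22 = 143
Selection 3: 143 + 22 = 165
Selection 4: 165 + 22 = 187
Selection 5: 187 + 22 = 209
Selection 6: 209 + 22 = 231 → 231 − 224 = 7
Selection 7: 7 + 22 = 29
Selection 8: 29 + 22 = 51
Selection 9: 51 + 22 = 73

121, 143, 165, 187, 209, 7, 29, 51, 73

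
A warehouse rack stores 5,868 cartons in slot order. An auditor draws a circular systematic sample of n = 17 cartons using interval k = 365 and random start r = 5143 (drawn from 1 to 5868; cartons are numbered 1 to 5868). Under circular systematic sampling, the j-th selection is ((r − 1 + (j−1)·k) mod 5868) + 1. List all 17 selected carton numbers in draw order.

Selection 1: 5143
Selection 2: 5143 + 365 = 5508
Selection 3: 5508 + 365 = 5873 → 5873 − 5868 = 5
Selection 4: 5 + 365 = 370
Selection 5: 370 + 365 = 735
Selection 6: 735 + 365 = 1100
Selection 7: 1100 + 365 = 1465
Selection 8: 1465 + 365 = 1830
Selection 9: 1830 + 365 = 2195
Selection 10: 2195 + 365 = 2560
Selection 11: 2560 + 365 = 2925
Selection 12: 2925 + 365 = 3290
Selection 13: 3290 + 365 = 3655
Selection 14: 3655 + 365 = 4020
Selection 15: 4020 + 365 = 4385
Selection 16: 4385 + 365 = 4750
Selection 17: 4750 + 365 = 5115

5143, 5508, 5, 370, 735, 1100, 1465, 1830, 2195, 2560, 2925, 3290, 3655, 4020, 4385, 4750, 5115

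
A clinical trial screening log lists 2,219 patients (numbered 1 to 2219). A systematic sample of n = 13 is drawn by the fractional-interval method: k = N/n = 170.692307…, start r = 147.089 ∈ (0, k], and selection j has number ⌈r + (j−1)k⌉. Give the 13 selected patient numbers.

148, 318, 489, 660, 830, 1001, 1172, 1342, 1513, 1684, 1855, 2025, 2196

j=1: r + 0k = 147.089 → ⌈·⌉ = 148
j=2: r + 1k = 317.781307… → ⌈·⌉ = 318
j=3: r + 2k = 488.473615… → ⌈·⌉ = 489
j=4: r + 3k = 659.165923… → ⌈·⌉ = 660
j=5: r + 4k = 829.858230… → ⌈·⌉ = 830
j=6: r + 5k = 1000.550538… → ⌈·⌉ = 1001
j=7: r + 6k = 1171.242846… → ⌈·⌉ = 1172
j=8: r + 7k = 1341.935153… → ⌈·⌉ = 1342
j=9: r + 8k = 1512.627461… → ⌈·⌉ = 1513
j=10: r + 9k = 1683.319769… → ⌈·⌉ = 1684
j=11: r + 10k = 1854.012076… → ⌈·⌉ = 1855
j=12: r + 11k = 2024.704384… → ⌈·⌉ = 2025
j=13: r + 12k = 2195.396692… → ⌈·⌉ = 2196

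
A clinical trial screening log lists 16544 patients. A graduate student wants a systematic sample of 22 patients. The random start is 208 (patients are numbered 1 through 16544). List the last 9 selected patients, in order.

9984, 10736, 11488, 12240, 12992, 13744, 14496, 15248, 16000

k = N/n = 16544/22 = 752
14th selection = 208 + 13×752 = 9984
15th: 9984 + 752 = 10736
16th: 10736 + 752 = 11488
17th: 11488 + 752 = 12240
18th: 12240 + 752 = 12992
19th: 12992 + 752 = 13744
20th: 13744 + 752 = 14496
21st: 14496 + 752 = 15248
22nd: 15248 + 752 = 16000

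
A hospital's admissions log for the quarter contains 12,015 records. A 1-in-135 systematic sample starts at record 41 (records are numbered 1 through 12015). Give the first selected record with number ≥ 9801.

9896

k = 135
Steps past start: ⌈(9801 − 41)/135⌉ = ⌈9760/135⌉ = 73
Selected record: 41 + 73×135 = 9896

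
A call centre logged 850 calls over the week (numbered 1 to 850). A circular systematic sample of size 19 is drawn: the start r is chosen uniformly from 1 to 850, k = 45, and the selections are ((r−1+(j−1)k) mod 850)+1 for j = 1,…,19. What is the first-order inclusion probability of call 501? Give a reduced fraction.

For each position j, as r ranges over 1…850 the j-th selection hits every call exactly once, so call 501 is selected for exactly 19 of the 850 starts.
Inclusion probability = 19/850.

19/850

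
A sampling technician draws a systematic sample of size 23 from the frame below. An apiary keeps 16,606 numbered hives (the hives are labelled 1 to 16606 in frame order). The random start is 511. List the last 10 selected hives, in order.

k = N/n = 16606/23 = 722
14th selection = 511 + 13×722 = 9897
15th: 9897 + 722 = 10619
16th: 10619 + 722 = 11341
17th: 11341 + 722 = 12063
18th: 12063 + 722 = 12785
19th: 12785 + 722 = 13507
20th: 13507 + 722 = 14229
21st: 14229 + 722 = 14951
22nd: 14951 + 722 = 15673
23rd: 15673 + 722 = 16395

9897, 10619, 11341, 12063, 12785, 13507, 14229, 14951, 15673, 16395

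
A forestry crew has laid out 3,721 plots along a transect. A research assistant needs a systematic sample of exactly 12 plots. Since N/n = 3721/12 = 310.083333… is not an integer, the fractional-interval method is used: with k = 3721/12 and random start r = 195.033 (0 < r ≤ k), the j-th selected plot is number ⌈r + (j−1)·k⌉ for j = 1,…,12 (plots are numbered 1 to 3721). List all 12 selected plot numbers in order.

j=1: r + 0k = 195.033 → ⌈·⌉ = 196
j=2: r + 1k = 505.116333… → ⌈·⌉ = 506
j=3: r + 2k = 815.199666… → ⌈·⌉ = 816
j=4: r + 3k = 1125.283 → ⌈·⌉ = 1126
j=5: r + 4k = 1435.366333… → ⌈·⌉ = 1436
j=6: r + 5k = 1745.449666… → ⌈·⌉ = 1746
j=7: r + 6k = 2055.533 → ⌈·⌉ = 2056
j=8: r + 7k = 2365.616333… → ⌈·⌉ = 2366
j=9: r + 8k = 2675.699666… → ⌈·⌉ = 2676
j=10: r + 9k = 2985.783 → ⌈·⌉ = 2986
j=11: r + 10k = 3295.866333… → ⌈·⌉ = 3296
j=12: r + 11k = 3605.949666… → ⌈·⌉ = 3606

196, 506, 816, 1126, 1436, 1746, 2056, 2366, 2676, 2986, 3296, 3606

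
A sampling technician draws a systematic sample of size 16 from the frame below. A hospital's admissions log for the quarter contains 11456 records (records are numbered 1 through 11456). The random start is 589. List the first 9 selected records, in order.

589, 1305, 2021, 2737, 3453, 4169, 4885, 5601, 6317

k = N/n = 11456/16 = 716
record 1: 589
record 2: 589 + 716 = 1305
record 3: 1305 + 716 = 2021
record 4: 2021 + 716 = 2737
record 5: 2737 + 716 = 3453
record 6: 3453 + 716 = 4169
record 7: 4169 + 716 = 4885
record 8: 4885 + 716 = 5601
record 9: 5601 + 716 = 6317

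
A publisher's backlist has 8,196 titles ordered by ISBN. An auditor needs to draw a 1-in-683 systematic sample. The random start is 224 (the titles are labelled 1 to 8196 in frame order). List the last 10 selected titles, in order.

1590, 2273, 2956, 3639, 4322, 5005, 5688, 6371, 7054, 7737

3rd selection = 224 + 2×683 = 1590
4th: 1590 + 683 = 2273
5th: 2273 + 683 = 2956
6th: 2956 + 683 = 3639
7th: 3639 + 683 = 4322
8th: 4322 + 683 = 5005
9th: 5005 + 683 = 5688
10th: 5688 + 683 = 6371
11th: 6371 + 683 = 7054
12th: 7054 + 683 = 7737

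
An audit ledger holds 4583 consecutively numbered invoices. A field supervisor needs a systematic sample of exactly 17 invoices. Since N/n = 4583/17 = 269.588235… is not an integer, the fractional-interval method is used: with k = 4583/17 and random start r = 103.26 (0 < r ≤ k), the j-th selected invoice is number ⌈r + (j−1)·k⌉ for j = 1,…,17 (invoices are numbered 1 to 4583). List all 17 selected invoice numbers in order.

104, 373, 643, 913, 1182, 1452, 1721, 1991, 2260, 2530, 2800, 3069, 3339, 3608, 3878, 4148, 4417

j=1: r + 0k = 103.26 → ⌈·⌉ = 104
j=2: r + 1k = 372.848235… → ⌈·⌉ = 373
j=3: r + 2k = 642.436470… → ⌈·⌉ = 643
j=4: r + 3k = 912.024705… → ⌈·⌉ = 913
j=5: r + 4k = 1181.612941… → ⌈·⌉ = 1182
j=6: r + 5k = 1451.201176… → ⌈·⌉ = 1452
j=7: r + 6k = 1720.789411… → ⌈·⌉ = 1721
j=8: r + 7k = 1990.377647… → ⌈·⌉ = 1991
j=9: r + 8k = 2259.965882… → ⌈·⌉ = 2260
j=10: r + 9k = 2529.554117… → ⌈·⌉ = 2530
j=11: r + 10k = 2799.142352… → ⌈·⌉ = 2800
j=12: r + 11k = 3068.730588… → ⌈·⌉ = 3069
j=13: r + 12k = 3338.318823… → ⌈·⌉ = 3339
j=14: r + 13k = 3607.907058… → ⌈·⌉ = 3608
j=15: r + 14k = 3877.495294… → ⌈·⌉ = 3878
j=16: r + 15k = 4147.083529… → ⌈·⌉ = 4148
j=17: r + 16k = 4416.671764… → ⌈·⌉ = 4417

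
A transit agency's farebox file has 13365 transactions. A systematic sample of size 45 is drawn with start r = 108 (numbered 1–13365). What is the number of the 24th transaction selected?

6939

k = 13365/45 = 297
24th selection = r + (24−1)·k = 108 + 23×297 = 108 + 6831 = 6939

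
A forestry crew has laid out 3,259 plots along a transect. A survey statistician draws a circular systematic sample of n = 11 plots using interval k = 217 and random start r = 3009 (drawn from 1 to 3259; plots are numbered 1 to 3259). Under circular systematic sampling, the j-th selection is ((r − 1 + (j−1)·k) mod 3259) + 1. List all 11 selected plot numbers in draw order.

Selection 1: 3009
Selection 2: 3009 + 217 = 3226
Selection 3: 3226 + 217 = 3443 → 3443 − 3259 = 184
Selection 4: 184 + 217 = 401
Selection 5: 401 + 217 = 618
Selection 6: 618 + 217 = 835
Selection 7: 835 + 217 = 1052
Selection 8: 1052 + 217 = 1269
Selection 9: 1269 + 217 = 1486
Selection 10: 1486 + 217 = 1703
Selection 11: 1703 + 217 = 1920

3009, 3226, 184, 401, 618, 835, 1052, 1269, 1486, 1703, 1920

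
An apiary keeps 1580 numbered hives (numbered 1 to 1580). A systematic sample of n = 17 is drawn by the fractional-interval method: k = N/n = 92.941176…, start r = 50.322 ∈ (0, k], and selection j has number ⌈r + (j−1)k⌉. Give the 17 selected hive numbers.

51, 144, 237, 330, 423, 516, 608, 701, 794, 887, 980, 1073, 1166, 1259, 1352, 1445, 1538

j=1: r + 0k = 50.322 → ⌈·⌉ = 51
j=2: r + 1k = 143.263176… → ⌈·⌉ = 144
j=3: r + 2k = 236.204352… → ⌈·⌉ = 237
j=4: r + 3k = 329.145529… → ⌈·⌉ = 330
j=5: r + 4k = 422.086705… → ⌈·⌉ = 423
j=6: r + 5k = 515.027882… → ⌈·⌉ = 516
j=7: r + 6k = 607.969058… → ⌈·⌉ = 608
j=8: r + 7k = 700.910235… → ⌈·⌉ = 701
j=9: r + 8k = 793.851411… → ⌈·⌉ = 794
j=10: r + 9k = 886.792588… → ⌈·⌉ = 887
j=11: r + 10k = 979.733764… → ⌈·⌉ = 980
j=12: r + 11k = 1072.674941… → ⌈·⌉ = 1073
j=13: r + 12k = 1165.616117… → ⌈·⌉ = 1166
j=14: r + 13k = 1258.557294… → ⌈·⌉ = 1259
j=15: r + 14k = 1351.498470… → ⌈·⌉ = 1352
j=16: r + 15k = 1444.439647… → ⌈·⌉ = 1445
j=17: r + 16k = 1537.380823… → ⌈·⌉ = 1538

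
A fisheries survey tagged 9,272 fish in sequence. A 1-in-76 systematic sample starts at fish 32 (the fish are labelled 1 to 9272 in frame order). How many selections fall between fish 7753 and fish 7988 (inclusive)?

3

k = 76
First selection ≥ 7753: 32 + ⌈(7753−32)/76⌉·76 = 32 + 102×76 = 7784
Last selection ≤ 7988: 32 + ⌊(7988−32)/76⌋·76 = 32 + 104×76 = 7936
Count = 104 − 102 + 1 = 3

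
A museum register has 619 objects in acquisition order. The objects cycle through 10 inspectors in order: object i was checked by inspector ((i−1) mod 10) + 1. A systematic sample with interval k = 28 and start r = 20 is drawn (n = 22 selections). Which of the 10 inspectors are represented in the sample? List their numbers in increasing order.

Consecutive selections differ by k = 28, so their inspector numbers differ by 28 mod 10 = 8.
gcd(28, 10) = 2, so the sample visits 10/2 = 5 distinct residues mod 10.
Start 20 is inspector 10; the inspectors hit are 2, 4, 6, 8, 10.

2, 4, 6, 8, 10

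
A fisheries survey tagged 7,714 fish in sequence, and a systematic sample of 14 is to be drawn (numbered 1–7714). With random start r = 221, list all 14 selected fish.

221, 772, 1323, 1874, 2425, 2976, 3527, 4078, 4629, 5180, 5731, 6282, 6833, 7384

k = N/n = 7714/14 = 551
fish 1: 221
fish 2: 221 + 551 = 772
fish 3: 772 + 551 = 1323
fish 4: 1323 + 551 = 1874
fish 5: 1874 + 551 = 2425
fish 6: 2425 + 551 = 2976
fish 7: 2976 + 551 = 3527
fish 8: 3527 + 551 = 4078
fish 9: 4078 + 551 = 4629
fish 10: 4629 + 551 = 5180
fish 11: 5180 + 551 = 5731
fish 12: 5731 + 551 = 6282
fish 13: 6282 + 551 = 6833
fish 14: 6833 + 551 = 7384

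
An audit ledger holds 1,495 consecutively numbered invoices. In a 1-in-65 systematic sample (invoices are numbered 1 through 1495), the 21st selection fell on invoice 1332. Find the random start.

k = 65
r = 1332 − (21−1)×65 = 1332 − 1300 = 32

32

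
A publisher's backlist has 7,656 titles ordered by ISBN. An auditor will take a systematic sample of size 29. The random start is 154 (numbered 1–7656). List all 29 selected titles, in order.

154, 418, 682, 946, 1210, 1474, 1738, 2002, 2266, 2530, 2794, 3058, 3322, 3586, 3850, 4114, 4378, 4642, 4906, 5170, 5434, 5698, 5962, 6226, 6490, 6754, 7018, 7282, 7546

k = N/n = 7656/29 = 264
title 1: 154
title 2: 154 + 264 = 418
title 3: 418 + 264 = 682
title 4: 682 + 264 = 946
title 5: 946 + 264 = 1210
title 6: 1210 + 264 = 1474
title 7: 1474 + 264 = 1738
title 8: 1738 + 264 = 2002
title 9: 2002 + 264 = 2266
title 10: 2266 + 264 = 2530
title 11: 2530 + 264 = 2794
title 12: 2794 + 264 = 3058
title 13: 3058 + 264 = 3322
title 14: 3322 + 264 = 3586
title 15: 3586 + 264 = 3850
title 16: 3850 + 264 = 4114
title 17: 4114 + 264 = 4378
title 18: 4378 + 264 = 4642
title 19: 4642 + 264 = 4906
title 20: 4906 + 264 = 5170
title 21: 5170 + 264 = 5434
title 22: 5434 + 264 = 5698
title 23: 5698 + 264 = 5962
title 24: 5962 + 264 = 6226
title 25: 6226 + 264 = 6490
title 26: 6490 + 264 = 6754
title 27: 6754 + 264 = 7018
title 28: 7018 + 264 = 7282
title 29: 7282 + 264 = 7546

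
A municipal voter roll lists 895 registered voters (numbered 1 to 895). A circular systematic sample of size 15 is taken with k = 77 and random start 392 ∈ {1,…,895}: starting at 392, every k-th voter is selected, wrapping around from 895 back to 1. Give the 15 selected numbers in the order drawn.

Selection 1: 392
Selection 2: 392 + 77 = 469
Selection 3: 469 + 77 = 546
Selection 4: 546 + 77 = 623
Selection 5: 623 + 77 = 700
Selection 6: 700 + 77 = 777
Selection 7: 777 + 77 = 854
Selection 8: 854 + 77 = 931 → 931 − 895 = 36
Selection 9: 36 + 77 = 113
Selection 10: 113 + 77 = 190
Selection 11: 190 + 77 = 267
Selection 12: 267 + 77 = 344
Selection 13: 344 + 77 = 421
Selection 14: 421 + 77 = 498
Selection 15: 498 + 77 = 575

392, 469, 546, 623, 700, 777, 854, 36, 113, 190, 267, 344, 421, 498, 575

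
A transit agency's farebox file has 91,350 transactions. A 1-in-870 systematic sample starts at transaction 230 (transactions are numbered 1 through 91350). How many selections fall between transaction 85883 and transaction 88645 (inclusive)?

k = 870
First selection ≥ 85883: 230 + ⌈(85883−230)/870⌉·870 = 230 + 99×870 = 86360
Last selection ≤ 88645: 230 + ⌊(88645−230)/870⌋·870 = 230 + 101×870 = 88100
Count = 101 − 99 + 1 = 3

3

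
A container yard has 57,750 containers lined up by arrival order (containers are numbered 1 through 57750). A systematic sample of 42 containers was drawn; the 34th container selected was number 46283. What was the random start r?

908

k = 57750/42 = 1375
r = 46283 − (34−1)×1375 = 46283 − 45375 = 908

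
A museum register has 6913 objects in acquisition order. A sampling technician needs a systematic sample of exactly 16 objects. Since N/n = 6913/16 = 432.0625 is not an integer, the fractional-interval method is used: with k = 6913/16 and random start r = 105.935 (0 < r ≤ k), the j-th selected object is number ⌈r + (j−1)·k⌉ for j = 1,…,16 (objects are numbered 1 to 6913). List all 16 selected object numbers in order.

106, 538, 971, 1403, 1835, 2267, 2699, 3131, 3563, 3995, 4427, 4859, 5291, 5723, 6155, 6587

j=1: r + 0k = 105.935 → ⌈·⌉ = 106
j=2: r + 1k = 537.9975 → ⌈·⌉ = 538
j=3: r + 2k = 970.06 → ⌈·⌉ = 971
j=4: r + 3k = 1402.1225 → ⌈·⌉ = 1403
j=5: r + 4k = 1834.185 → ⌈·⌉ = 1835
j=6: r + 5k = 2266.2475 → ⌈·⌉ = 2267
j=7: r + 6k = 2698.31 → ⌈·⌉ = 2699
j=8: r + 7k = 3130.3725 → ⌈·⌉ = 3131
j=9: r + 8k = 3562.435 → ⌈·⌉ = 3563
j=10: r + 9k = 3994.4975 → ⌈·⌉ = 3995
j=11: r + 10k = 4426.56 → ⌈·⌉ = 4427
j=12: r + 11k = 4858.6225 → ⌈·⌉ = 4859
j=13: r + 12k = 5290.685 → ⌈·⌉ = 5291
j=14: r + 13k = 5722.7475 → ⌈·⌉ = 5723
j=15: r + 14k = 6154.81 → ⌈·⌉ = 6155
j=16: r + 15k = 6586.8725 → ⌈·⌉ = 6587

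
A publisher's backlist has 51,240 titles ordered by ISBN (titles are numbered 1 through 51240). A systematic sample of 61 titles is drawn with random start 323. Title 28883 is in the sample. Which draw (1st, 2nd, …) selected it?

k = 51240/61 = 840
position = (28883 − 323)/840 + 1 = 28560/840 + 1 = 34 + 1 = 35

35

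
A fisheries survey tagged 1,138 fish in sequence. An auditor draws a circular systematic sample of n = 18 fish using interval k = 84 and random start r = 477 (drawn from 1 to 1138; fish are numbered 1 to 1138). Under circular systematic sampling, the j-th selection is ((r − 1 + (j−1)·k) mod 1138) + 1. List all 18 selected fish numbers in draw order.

Selection 1: 477
Selection 2: 477 + 84 = 561
Selection 3: 561 + 84 = 645
Selection 4: 645 + 84 = 729
Selection 5: 729 + 84 = 813
Selection 6: 813 + 84 = 897
Selection 7: 897 + 84 = 981
Selection 8: 981 + 84 = 1065
Selection 9: 1065 + 84 = 1149 → 1149 − 1138 = 11
Selection 10: 11 + 84 = 95
Selection 11: 95 + 84 = 179
Selection 12: 179 + 84 = 263
Selection 13: 263 + 84 = 347
Selection 14: 347 + 84 = 431
Selection 15: 431 + 84 = 515
Selection 16: 515 + 84 = 599
Selection 17: 599 + 84 = 683
Selection 18: 683 + 84 = 767

477, 561, 645, 729, 813, 897, 981, 1065, 11, 95, 179, 263, 347, 431, 515, 599, 683, 767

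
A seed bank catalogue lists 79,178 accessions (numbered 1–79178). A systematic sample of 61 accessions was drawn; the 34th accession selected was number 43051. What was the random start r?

k = 79178/61 = 1298
r = 43051 − (34−1)×1298 = 43051 − 42834 = 217

217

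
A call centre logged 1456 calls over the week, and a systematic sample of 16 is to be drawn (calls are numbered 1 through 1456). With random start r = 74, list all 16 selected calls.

74, 165, 256, 347, 438, 529, 620, 711, 802, 893, 984, 1075, 1166, 1257, 1348, 1439

k = N/n = 1456/16 = 91
call 1: 74
call 2: 74 + 91 = 165
call 3: 165 + 91 = 256
call 4: 256 + 91 = 347
call 5: 347 + 91 = 438
call 6: 438 + 91 = 529
call 7: 529 + 91 = 620
call 8: 620 + 91 = 711
call 9: 711 + 91 = 802
call 10: 802 + 91 = 893
call 11: 893 + 91 = 984
call 12: 984 + 91 = 1075
call 13: 1075 + 91 = 1166
call 14: 1166 + 91 = 1257
call 15: 1257 + 91 = 1348
call 16: 1348 + 91 = 1439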